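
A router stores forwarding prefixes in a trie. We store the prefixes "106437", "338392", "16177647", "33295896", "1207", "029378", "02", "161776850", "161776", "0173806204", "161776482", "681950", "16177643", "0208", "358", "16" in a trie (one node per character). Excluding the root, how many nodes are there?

Count nodes per top-level branch (shared prefixes stored once):
  '0'-branch (0173806204, 02, 0208, 029378): 17 nodes
  '1'-branch (106437, 1207, 16, 161776, 16177643, 16177647, 161776482, 161776850): 22 nodes
  '3'-branch (33295896, 338392, 358): 14 nodes
  '6'-branch (681950): 6 nodes
Sum: 59

59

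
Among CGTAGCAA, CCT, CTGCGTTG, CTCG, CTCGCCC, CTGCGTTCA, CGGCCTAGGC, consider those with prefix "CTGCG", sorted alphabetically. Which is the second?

Filter for "CTGCG…" and sort: "CTGCGTTCA", "CTGCGTTG"
Position 2: CTGCGTTG

CTGCGTTG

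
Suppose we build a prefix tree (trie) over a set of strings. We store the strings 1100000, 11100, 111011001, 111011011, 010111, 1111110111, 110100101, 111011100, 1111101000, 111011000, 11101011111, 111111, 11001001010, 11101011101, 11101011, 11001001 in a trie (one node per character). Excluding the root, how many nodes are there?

60

Count nodes per top-level branch (shared prefixes stored once):
  '0'-branch (010111): 6 nodes
  '1'-branch (1100000, 11001001, 11001001010, 110100101, 11100, 11101011, 11101011101, 11101011111, 111011000, 111011001, 111011011, 111011100, 1111101000, 111111, 1111110111): 54 nodes
Sum: 60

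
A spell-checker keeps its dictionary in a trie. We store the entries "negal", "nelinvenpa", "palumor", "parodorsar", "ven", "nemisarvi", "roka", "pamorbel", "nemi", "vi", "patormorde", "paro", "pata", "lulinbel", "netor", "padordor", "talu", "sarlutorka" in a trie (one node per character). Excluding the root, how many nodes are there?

89

Trace insertions, counting only characters that open a new branch:
  "negal" → 5 new (n, e, g, a, l)
  "nelinvenpa" → prefix "ne" already present; 8 new (l, i, n, v, e, n, p, a)
  "palumor" → 7 new (p, a, l, u, m, o, r)
  "parodorsar" → prefix "pa" already present; 8 new (r, o, d, o, r, s, a, r)
  "ven" → 3 new (v, e, n)
  "nemisarvi" → prefix "ne" already present; 7 new (m, i, s, a, r, v, i)
  "roka" → 4 new (r, o, k, a)
  "pamorbel" → prefix "pa" already present; 6 new (m, o, r, b, e, l)
  "nemi" → prefix "nemi" already present; 0 new (none)
  "vi" → prefix "v" already present; 1 new (i)
  "patormorde" → prefix "pa" already present; 8 new (t, o, r, m, o, r, d, e)
  "paro" → prefix "paro" already present; 0 new (none)
  "pata" → prefix "pat" already present; 1 new (a)
  "lulinbel" → 8 new (l, u, l, i, n, b, e, l)
  "netor" → prefix "ne" already present; 3 new (t, o, r)
  "padordor" → prefix "pa" already present; 6 new (d, o, r, d, o, r)
  "talu" → 4 new (t, a, l, u)
  "sarlutorka" → 10 new (s, a, r, l, u, t, o, r, k, a)
Total nodes = 5 + 8 + 7 + 8 + 3 + 7 + 4 + 6 + 0 + 1 + 8 + 0 + 1 + 8 + 3 + 6 + 4 + 10 = 89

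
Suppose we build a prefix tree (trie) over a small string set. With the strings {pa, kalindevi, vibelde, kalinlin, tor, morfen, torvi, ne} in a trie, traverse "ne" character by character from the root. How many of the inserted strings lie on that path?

Traverse "ne" character by character; count nodes along the way that are marked as word ends.
Prefixes of the query that are stored words: "ne"
Count: 1

1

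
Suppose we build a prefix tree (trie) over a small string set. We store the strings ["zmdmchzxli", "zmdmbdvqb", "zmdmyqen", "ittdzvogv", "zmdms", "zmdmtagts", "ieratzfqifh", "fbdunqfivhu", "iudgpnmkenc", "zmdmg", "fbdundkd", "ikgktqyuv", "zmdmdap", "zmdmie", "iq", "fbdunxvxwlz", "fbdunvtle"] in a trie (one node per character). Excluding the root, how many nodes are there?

93

Count nodes per top-level branch (shared prefixes stored once):
  'f'-branch (fbdundkd, fbdunqfivhu, fbdunvtle, fbdunxvxwlz): 24 nodes
  'i'-branch (ieratzfqifh, ikgktqyuv, iq, ittdzvogv, iudgpnmkenc): 38 nodes
  'z'-branch (zmdmbdvqb, zmdmchzxli, zmdmdap, zmdmg, zmdmie, zmdms, zmdmtagts, zmdmyqen): 31 nodes
Sum: 93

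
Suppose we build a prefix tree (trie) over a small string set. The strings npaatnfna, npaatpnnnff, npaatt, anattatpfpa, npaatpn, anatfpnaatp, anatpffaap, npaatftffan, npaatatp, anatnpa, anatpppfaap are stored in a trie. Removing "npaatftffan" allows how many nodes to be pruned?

6

Walk "npaatftffan" from the leaf back toward the root, removing each node that no remaining word uses.
The suffix "ftffan" (6 nodes) is used only by "npaatftffan"; the node for "npaat" still has the child "n", so pruning stops there.
Nodes removed: 6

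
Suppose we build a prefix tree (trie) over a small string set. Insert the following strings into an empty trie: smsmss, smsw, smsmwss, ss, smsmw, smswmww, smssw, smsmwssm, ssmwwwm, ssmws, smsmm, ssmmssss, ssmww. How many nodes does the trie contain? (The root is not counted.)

29

Trace insertions, counting only characters that open a new branch:
  "smsmss" → 6 new (s, m, s, m, s, s)
  "smsw" → prefix "sms" already present; 1 new (w)
  "smsmwss" → prefix "smsm" already present; 3 new (w, s, s)
  "ss" → prefix "s" already present; 1 new (s)
  "smsmw" → prefix "smsmw" already present; 0 new (none)
  "smswmww" → prefix "smsw" already present; 3 new (m, w, w)
  "smssw" → prefix "sms" already present; 2 new (s, w)
  "smsmwssm" → prefix "smsmwss" already present; 1 new (m)
  "ssmwwwm" → prefix "ss" already present; 5 new (m, w, w, w, m)
  "ssmws" → prefix "ssmw" already present; 1 new (s)
  "smsmm" → prefix "smsm" already present; 1 new (m)
  "ssmmssss" → prefix "ssm" already present; 5 new (m, s, s, s, s)
  "ssmww" → prefix "ssmww" already present; 0 new (none)
Total nodes = 6 + 1 + 3 + 1 + 0 + 3 + 2 + 1 + 5 + 1 + 1 + 5 + 0 = 29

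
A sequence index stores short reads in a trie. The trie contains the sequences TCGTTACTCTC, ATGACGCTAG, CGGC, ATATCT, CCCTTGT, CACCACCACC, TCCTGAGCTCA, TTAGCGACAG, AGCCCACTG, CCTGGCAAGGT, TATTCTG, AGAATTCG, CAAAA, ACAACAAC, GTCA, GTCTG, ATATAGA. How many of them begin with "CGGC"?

Walk to "CGGC"; the words in its subtree are exactly those with that prefix.
Words under "CGGC": CGGC
Count: 1

1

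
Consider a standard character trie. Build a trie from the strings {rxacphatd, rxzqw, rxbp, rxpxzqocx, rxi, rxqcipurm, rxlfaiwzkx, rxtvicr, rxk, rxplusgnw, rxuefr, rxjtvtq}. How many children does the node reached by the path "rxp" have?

Walk "rxp" from the root, arriving at one node.
Distinct next characters after "rxp": l, x.
That node has 2 child edges.

2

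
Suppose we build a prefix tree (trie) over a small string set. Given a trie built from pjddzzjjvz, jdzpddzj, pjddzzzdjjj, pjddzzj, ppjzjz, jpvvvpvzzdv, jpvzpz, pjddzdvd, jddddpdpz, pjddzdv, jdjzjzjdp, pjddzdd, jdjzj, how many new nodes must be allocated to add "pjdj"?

Walking "pjdj" from the root, the first 3 characters ("pjd") follow existing edges; "j" is the first miss.
Each of the 1 remaining characters creates one node.

1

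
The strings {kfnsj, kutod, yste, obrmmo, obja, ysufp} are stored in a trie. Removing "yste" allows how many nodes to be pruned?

Walk "yste" from the leaf back toward the root, removing each node that no remaining word uses.
The suffix "te" (2 nodes) is used only by "yste"; the node for "ys" still has the child "u", so pruning stops there.
Nodes removed: 2

2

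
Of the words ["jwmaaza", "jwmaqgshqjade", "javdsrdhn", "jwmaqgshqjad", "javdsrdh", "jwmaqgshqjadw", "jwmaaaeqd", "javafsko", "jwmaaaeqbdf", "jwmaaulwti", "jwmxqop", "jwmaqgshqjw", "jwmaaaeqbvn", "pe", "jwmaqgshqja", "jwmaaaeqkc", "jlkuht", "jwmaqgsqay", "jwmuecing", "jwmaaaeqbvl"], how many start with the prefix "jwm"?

15

Filter for entries beginning with "jwm":
Matches: "jwmaaaeqbdf", "jwmaaaeqbvl", "jwmaaaeqbvn", "jwmaaaeqd", "jwmaaaeqkc", "jwmaaulwti", "jwmaaza", "jwmaqgshqja", "jwmaqgshqjad", "jwmaqgshqjade", "jwmaqgshqjadw", "jwmaqgshqjw", "jwmaqgsqay", "jwmuecing", "jwmxqop"
Count: 15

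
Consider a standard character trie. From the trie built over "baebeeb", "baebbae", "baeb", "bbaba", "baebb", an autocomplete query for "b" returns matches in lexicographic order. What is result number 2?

baebb

Words with prefix "b", in lexicographic order: "baeb", "baebb", "baebbae", "baebeeb", "bbaba"
Position 2: baebb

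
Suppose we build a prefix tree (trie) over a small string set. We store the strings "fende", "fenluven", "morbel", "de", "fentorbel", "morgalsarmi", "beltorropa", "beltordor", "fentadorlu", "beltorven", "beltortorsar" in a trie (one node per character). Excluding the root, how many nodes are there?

Insert word by word; a character creates a node only if that edge doesn't already exist:
  "fende" → 5 new (f, e, n, d, e)
  "fenluven" → prefix "fen" already present; 5 new (l, u, v, e, n)
  "morbel" → 6 new (m, o, r, b, e, l)
  "de" → 2 new (d, e)
  "fentorbel" → prefix "fen" already present; 6 new (t, o, r, b, e, l)
  "morgalsarmi" → prefix "mor" already present; 8 new (g, a, l, s, a, r, m, i)
  "beltorropa" → 10 new (b, e, l, t, o, r, r, o, p, a)
  "beltordor" → prefix "beltor" already present; 3 new (d, o, r)
  "fentadorlu" → prefix "fent" already present; 6 new (a, d, o, r, l, u)
  "beltorven" → prefix "beltor" already present; 3 new (v, e, n)
  "beltortorsar" → prefix "beltor" already present; 6 new (t, o, r, s, a, r)
Total nodes = 5 + 5 + 6 + 2 + 6 + 8 + 10 + 3 + 6 + 3 + 6 = 60

60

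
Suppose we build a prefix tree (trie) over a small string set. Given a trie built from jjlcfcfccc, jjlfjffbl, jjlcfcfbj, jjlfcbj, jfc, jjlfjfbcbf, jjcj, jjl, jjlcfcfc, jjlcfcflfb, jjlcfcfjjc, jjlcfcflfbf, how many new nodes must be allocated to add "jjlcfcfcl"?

The longest prefix of "jjlcfcfcl" already in the trie is "jjlcfcfc" (length 8).
So 9 − 8 = 1 new nodes.

1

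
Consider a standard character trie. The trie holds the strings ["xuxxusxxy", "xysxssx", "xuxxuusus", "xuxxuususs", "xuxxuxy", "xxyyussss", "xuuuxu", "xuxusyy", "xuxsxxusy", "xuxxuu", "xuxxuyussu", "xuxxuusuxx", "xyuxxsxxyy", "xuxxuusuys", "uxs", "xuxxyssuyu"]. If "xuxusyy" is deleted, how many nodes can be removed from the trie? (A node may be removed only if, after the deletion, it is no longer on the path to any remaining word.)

4

Walk "xuxusyy" from the leaf back toward the root, removing each node that no remaining word uses.
The suffix "usyy" (4 nodes) is used only by "xuxusyy"; the node for "xux" still has the child "x", so pruning stops there.
Nodes removed: 4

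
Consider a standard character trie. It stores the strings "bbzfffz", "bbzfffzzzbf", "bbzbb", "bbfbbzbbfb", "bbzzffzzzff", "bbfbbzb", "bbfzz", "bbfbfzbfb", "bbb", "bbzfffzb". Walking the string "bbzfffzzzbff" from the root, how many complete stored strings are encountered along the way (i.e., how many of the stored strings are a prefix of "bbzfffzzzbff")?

Check each prefix of "bbzfffzzzbff" against the stored set — each match is an end-marker on the path.
Prefixes of the query that are stored words: "bbzfffz", "bbzfffzzzbf"
Count: 2

2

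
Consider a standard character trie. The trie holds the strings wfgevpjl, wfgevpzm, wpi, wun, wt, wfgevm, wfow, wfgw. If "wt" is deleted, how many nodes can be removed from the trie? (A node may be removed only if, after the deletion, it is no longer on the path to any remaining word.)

1

Walk "wt" from the leaf back toward the root, removing each node that no remaining word uses.
The suffix "t" (1 node) is used only by "wt"; the node for "w" still has the child "f", so pruning stops there.
Nodes removed: 1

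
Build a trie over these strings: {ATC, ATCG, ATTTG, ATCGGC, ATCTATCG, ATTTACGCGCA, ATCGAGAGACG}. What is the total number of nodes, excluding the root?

Trie structure (* marks end of a word):
(root)
└─ A
   └─ T
      ├─ C *
      │  ├─ G *
      │  │  ├─ A
      │  │  │  └─ G
      │  │  │     └─ A
      │  │  │        └─ G
      │  │  │           └─ A
      │  │  │              └─ C
      │  │  │                 └─ G *
      │  │  └─ G
      │  │     └─ C *
      │  └─ T
      │     └─ A
      │        └─ T
      │           └─ C
      │              └─ G *
      └─ T
         └─ T
            ├─ A
            │  └─ C
            │     └─ G
            │        └─ C
            │           └─ G
            │              └─ C
            │                 └─ A *
            └─ G *
Counting every labelled node above: 28.

28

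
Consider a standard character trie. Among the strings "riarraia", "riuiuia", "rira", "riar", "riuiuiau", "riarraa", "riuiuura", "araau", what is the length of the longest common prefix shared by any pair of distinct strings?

7

Equivalently: take the maximum, over all pairs, of their longest common prefix length.
e.g. "riuiuia" and "riuiuiau" share the prefix "riuiuia" of length 7; no pair shares a longer one.
Longest shared-prefix length: 7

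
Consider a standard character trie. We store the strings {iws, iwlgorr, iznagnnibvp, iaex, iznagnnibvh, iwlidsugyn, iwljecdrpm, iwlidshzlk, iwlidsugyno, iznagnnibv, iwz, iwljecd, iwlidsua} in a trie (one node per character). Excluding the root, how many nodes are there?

Insert word by word; a character creates a node only if that edge doesn't already exist:
  "iws" → 3 new (i, w, s)
  "iwlgorr" → prefix "iw" already present; 5 new (l, g, o, r, r)
  "iznagnnibvp" → prefix "i" already present; 10 new (z, n, a, g, n, n, i, b, v, p)
  "iaex" → prefix "i" already present; 3 new (a, e, x)
  "iznagnnibvh" → prefix "iznagnnibv" already present; 1 new (h)
  "iwlidsugyn" → prefix "iwl" already present; 7 new (i, d, s, u, g, y, n)
  "iwljecdrpm" → prefix "iwl" already present; 7 new (j, e, c, d, r, p, m)
  "iwlidshzlk" → prefix "iwlids" already present; 4 new (h, z, l, k)
  "iwlidsugyno" → prefix "iwlidsugyn" already present; 1 new (o)
  "iznagnnibv" → prefix "iznagnnibv" already present; 0 new (none)
  "iwz" → prefix "iw" already present; 1 new (z)
  "iwljecd" → prefix "iwljecd" already present; 0 new (none)
  "iwlidsua" → prefix "iwlidsu" already present; 1 new (a)
Total nodes = 3 + 5 + 10 + 3 + 1 + 7 + 7 + 4 + 1 + 0 + 1 + 0 + 1 = 43

43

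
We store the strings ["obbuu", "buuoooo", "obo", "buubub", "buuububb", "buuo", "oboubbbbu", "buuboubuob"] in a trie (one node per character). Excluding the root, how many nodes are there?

33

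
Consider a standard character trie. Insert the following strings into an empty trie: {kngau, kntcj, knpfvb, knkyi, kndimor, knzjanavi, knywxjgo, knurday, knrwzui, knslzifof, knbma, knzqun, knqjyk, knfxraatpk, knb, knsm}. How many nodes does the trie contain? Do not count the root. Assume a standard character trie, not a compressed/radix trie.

Insert word by word; a character creates a node only if that edge doesn't already exist:
  "kngau" → 5 new (k, n, g, a, u)
  "kntcj" → prefix "kn" already present; 3 new (t, c, j)
  "knpfvb" → prefix "kn" already present; 4 new (p, f, v, b)
  "knkyi" → prefix "kn" already present; 3 new (k, y, i)
  "kndimor" → prefix "kn" already present; 5 new (d, i, m, o, r)
  "knzjanavi" → prefix "kn" already present; 7 new (z, j, a, n, a, v, i)
  "knywxjgo" → prefix "kn" already present; 6 new (y, w, x, j, g, o)
  "knurday" → prefix "kn" already present; 5 new (u, r, d, a, y)
  "knrwzui" → prefix "kn" already present; 5 new (r, w, z, u, i)
  "knslzifof" → prefix "kn" already present; 7 new (s, l, z, i, f, o, f)
  "knbma" → prefix "kn" already present; 3 new (b, m, a)
  "knzqun" → prefix "knz" already present; 3 new (q, u, n)
  "knqjyk" → prefix "kn" already present; 4 new (q, j, y, k)
  "knfxraatpk" → prefix "kn" already present; 8 new (f, x, r, a, a, t, p, k)
  "knb" → prefix "knb" already present; 0 new (none)
  "knsm" → prefix "kns" already present; 1 new (m)
Total nodes = 5 + 3 + 4 + 3 + 5 + 7 + 6 + 5 + 5 + 7 + 3 + 3 + 4 + 8 + 0 + 1 = 69

69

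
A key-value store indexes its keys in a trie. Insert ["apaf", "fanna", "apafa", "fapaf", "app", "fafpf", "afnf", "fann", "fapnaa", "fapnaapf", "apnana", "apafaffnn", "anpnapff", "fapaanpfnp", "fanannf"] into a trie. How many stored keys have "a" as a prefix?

Walk to "a"; the words in its subtree are exactly those with that prefix.
Words under "a": afnf, anpnapff, apaf, apafa, apafaffnn, apnana, app
Count: 7

7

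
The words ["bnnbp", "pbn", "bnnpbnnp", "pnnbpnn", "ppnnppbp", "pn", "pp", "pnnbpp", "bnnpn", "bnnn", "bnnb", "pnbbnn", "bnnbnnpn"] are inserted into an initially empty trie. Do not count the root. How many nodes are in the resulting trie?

Insert word by word; a character creates a node only if that edge doesn't already exist:
  "bnnbp" → 5 new (b, n, n, b, p)
  "pbn" → 3 new (p, b, n)
  "bnnpbnnp" → prefix "bnn" already present; 5 new (p, b, n, n, p)
  "pnnbpnn" → prefix "p" already present; 6 new (n, n, b, p, n, n)
  "ppnnppbp" → prefix "p" already present; 7 new (p, n, n, p, p, b, p)
  "pn" → prefix "pn" already present; 0 new (none)
  "pp" → prefix "pp" already present; 0 new (none)
  "pnnbpp" → prefix "pnnbp" already present; 1 new (p)
  "bnnpn" → prefix "bnnp" already present; 1 new (n)
  "bnnn" → prefix "bnn" already present; 1 new (n)
  "bnnb" → prefix "bnnb" already present; 0 new (none)
  "pnbbnn" → prefix "pn" already present; 4 new (b, b, n, n)
  "bnnbnnpn" → prefix "bnnb" already present; 4 new (n, n, p, n)
Total nodes = 5 + 3 + 5 + 6 + 7 + 0 + 0 + 1 + 1 + 1 + 0 + 4 + 4 = 37

37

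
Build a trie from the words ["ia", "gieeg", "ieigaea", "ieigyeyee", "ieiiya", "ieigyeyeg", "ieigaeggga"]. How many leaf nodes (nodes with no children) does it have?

A leaf is a node with no children — equivalently, the end of a word that is not a proper prefix of any other stored word.
Those words: "gieeg", "ia", "ieigaea", "ieigaeggga", "ieigyeyee", "ieigyeyeg", "ieiiya"
Leaf count: 7

7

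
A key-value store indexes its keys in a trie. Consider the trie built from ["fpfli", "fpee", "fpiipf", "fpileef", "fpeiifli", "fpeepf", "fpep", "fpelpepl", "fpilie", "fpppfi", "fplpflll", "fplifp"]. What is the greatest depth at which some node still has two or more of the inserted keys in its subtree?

4

Equivalently: take the maximum, over all pairs, of their longest common prefix length.
"fpee" and "fpeepf" agree on "fpee" (4 characters) before diverging; nothing deeper is shared.
Longest shared-prefix length: 4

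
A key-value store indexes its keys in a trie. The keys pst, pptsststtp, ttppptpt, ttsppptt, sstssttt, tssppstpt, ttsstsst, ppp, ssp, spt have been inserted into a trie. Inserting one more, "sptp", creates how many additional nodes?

"spt" is already a path in the trie; the remaining "p" must be added.
Each of the 1 remaining characters creates one node.

1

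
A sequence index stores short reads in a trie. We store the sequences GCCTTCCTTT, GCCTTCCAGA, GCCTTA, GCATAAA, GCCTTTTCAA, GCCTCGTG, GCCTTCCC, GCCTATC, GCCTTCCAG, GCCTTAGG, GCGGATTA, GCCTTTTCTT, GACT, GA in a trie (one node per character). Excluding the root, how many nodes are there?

45

Count nodes per top-level branch (shared prefixes stored once):
  'G'-branch (GA, GACT, GCATAAA, GCCTATC, GCCTCGTG, GCCTTA, GCCTTAGG, GCCTTCCAG, GCCTTCCAGA, GCCTTCCC, GCCTTCCTTT, GCCTTTTCAA, GCCTTTTCTT, GCGGATTA): 45 nodes
Sum: 45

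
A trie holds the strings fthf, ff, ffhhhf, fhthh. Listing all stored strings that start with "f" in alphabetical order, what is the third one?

DFS of the "f" subtree visits, in order: "ff", "ffhhhf", "fhthh", "fthf"
The 3rd is fhthh.

fhthh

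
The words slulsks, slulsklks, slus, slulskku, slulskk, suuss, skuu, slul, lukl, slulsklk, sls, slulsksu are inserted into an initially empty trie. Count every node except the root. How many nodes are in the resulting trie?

For each word, the new-node count is its length minus the longest prefix already in the trie:
  "slulsks" → 7 new (s, l, u, l, s, k, s)
  "slulsklks" → prefix "slulsk" already present; 3 new (l, k, s)
  "slus" → prefix "slu" already present; 1 new (s)
  "slulskku" → prefix "slulsk" already present; 2 new (k, u)
  "slulskk" → prefix "slulskk" already present; 0 new (none)
  "suuss" → prefix "s" already present; 4 new (u, u, s, s)
  "skuu" → prefix "s" already present; 3 new (k, u, u)
  "slul" → prefix "slul" already present; 0 new (none)
  "lukl" → 4 new (l, u, k, l)
  "slulsklk" → prefix "slulsklk" already present; 0 new (none)
  "sls" → prefix "sl" already present; 1 new (s)
  "slulsksu" → prefix "slulsks" already present; 1 new (u)
Total nodes = 7 + 3 + 1 + 2 + 0 + 4 + 3 + 0 + 4 + 0 + 1 + 1 = 26

26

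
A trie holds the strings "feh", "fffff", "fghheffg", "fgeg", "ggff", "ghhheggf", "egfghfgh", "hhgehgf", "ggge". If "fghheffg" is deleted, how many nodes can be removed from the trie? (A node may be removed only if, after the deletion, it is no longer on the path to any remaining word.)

After clearing the end-marker at "fghheffg", prune upward until reaching a node still needed by another word.
The suffix "hheffg" (6 nodes) is used only by "fghheffg"; the node for "fg" still has the child "e", so pruning stops there.
Nodes removed: 6

6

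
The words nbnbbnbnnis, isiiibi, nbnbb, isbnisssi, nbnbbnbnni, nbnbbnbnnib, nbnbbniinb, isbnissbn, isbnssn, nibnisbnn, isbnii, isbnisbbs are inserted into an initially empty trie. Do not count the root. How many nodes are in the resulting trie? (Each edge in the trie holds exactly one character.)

47

Insert word by word; a character creates a node only if that edge doesn't already exist:
  "nbnbbnbnnis" → 11 new (n, b, n, b, b, n, b, n, n, i, s)
  "isiiibi" → 7 new (i, s, i, i, i, b, i)
  "nbnbb" → prefix "nbnbb" already present; 0 new (none)
  "isbnisssi" → prefix "is" already present; 7 new (b, n, i, s, s, s, i)
  "nbnbbnbnni" → prefix "nbnbbnbnni" already present; 0 new (none)
  "nbnbbnbnnib" → prefix "nbnbbnbnni" already present; 1 new (b)
  "nbnbbniinb" → prefix "nbnbbn" already present; 4 new (i, i, n, b)
  "isbnissbn" → prefix "isbniss" already present; 2 new (b, n)
  "isbnssn" → prefix "isbn" already present; 3 new (s, s, n)
  "nibnisbnn" → prefix "n" already present; 8 new (i, b, n, i, s, b, n, n)
  "isbnii" → prefix "isbni" already present; 1 new (i)
  "isbnisbbs" → prefix "isbnis" already present; 3 new (b, b, s)
Total nodes = 11 + 7 + 0 + 7 + 0 + 1 + 4 + 2 + 3 + 8 + 1 + 3 = 47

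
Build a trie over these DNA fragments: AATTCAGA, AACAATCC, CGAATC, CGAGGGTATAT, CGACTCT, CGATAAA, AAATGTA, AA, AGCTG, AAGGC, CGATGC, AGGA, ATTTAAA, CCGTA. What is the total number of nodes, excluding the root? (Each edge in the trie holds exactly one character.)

62

Insert word by word; a character creates a node only if that edge doesn't already exist:
  "AATTCAGA" → 8 new (A, A, T, T, C, A, G, A)
  "AACAATCC" → prefix "AA" already present; 6 new (C, A, A, T, C, C)
  "CGAATC" → 6 new (C, G, A, A, T, C)
  "CGAGGGTATAT" → prefix "CGA" already present; 8 new (G, G, G, T, A, T, A, T)
  "CGACTCT" → prefix "CGA" already present; 4 new (C, T, C, T)
  "CGATAAA" → prefix "CGA" already present; 4 new (T, A, A, A)
  "AAATGTA" → prefix "AA" already present; 5 new (A, T, G, T, A)
  "AA" → prefix "AA" already present; 0 new (none)
  "AGCTG" → prefix "A" already present; 4 new (G, C, T, G)
  "AAGGC" → prefix "AA" already present; 3 new (G, G, C)
  "CGATGC" → prefix "CGAT" already present; 2 new (G, C)
  "AGGA" → prefix "AG" already present; 2 new (G, A)
  "ATTTAAA" → prefix "A" already present; 6 new (T, T, T, A, A, A)
  "CCGTA" → prefix "C" already present; 4 new (C, G, T, A)
Total nodes = 8 + 6 + 6 + 8 + 4 + 4 + 5 + 0 + 4 + 3 + 2 + 2 + 6 + 4 = 62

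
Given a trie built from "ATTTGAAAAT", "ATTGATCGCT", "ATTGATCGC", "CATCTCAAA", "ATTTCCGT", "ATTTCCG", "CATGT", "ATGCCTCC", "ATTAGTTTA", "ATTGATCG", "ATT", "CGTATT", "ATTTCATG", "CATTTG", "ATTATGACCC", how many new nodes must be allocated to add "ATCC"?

2

Walking "ATCC" from the root, the first 2 characters ("AT") follow existing edges; "C" is the first miss.
New nodes needed: |"ATCC"| − 2 = 4 − 2 = 2.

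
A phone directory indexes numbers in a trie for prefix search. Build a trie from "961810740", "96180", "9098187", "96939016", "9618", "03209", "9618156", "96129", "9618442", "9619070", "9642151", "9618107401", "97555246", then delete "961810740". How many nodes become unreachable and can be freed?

Walk "961810740" from the leaf back toward the root, removing each node that no remaining word uses.
Every node on "961810740" is still needed (e.g. by "9618107401"), so nothing is freed.
Nodes removed: 0

0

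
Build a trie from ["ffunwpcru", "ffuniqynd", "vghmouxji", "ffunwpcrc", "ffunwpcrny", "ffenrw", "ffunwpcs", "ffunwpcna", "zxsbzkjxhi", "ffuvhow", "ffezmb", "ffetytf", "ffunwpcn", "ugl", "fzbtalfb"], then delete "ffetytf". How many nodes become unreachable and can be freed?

Walk "ffetytf" from the leaf back toward the root, removing each node that no remaining word uses.
The suffix "tytf" (4 nodes) is used only by "ffetytf"; the node for "ffe" still has the child "n", so pruning stops there.
Nodes removed: 4

4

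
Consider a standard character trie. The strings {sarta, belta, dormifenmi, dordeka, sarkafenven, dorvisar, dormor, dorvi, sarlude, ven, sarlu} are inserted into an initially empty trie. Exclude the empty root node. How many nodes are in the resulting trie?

Insert word by word; a character creates a node only if that edge doesn't already exist:
  "sarta" → 5 new (s, a, r, t, a)
  "belta" → 5 new (b, e, l, t, a)
  "dormifenmi" → 10 new (d, o, r, m, i, f, e, n, m, i)
  "dordeka" → prefix "dor" already present; 4 new (d, e, k, a)
  "sarkafenven" → prefix "sar" already present; 8 new (k, a, f, e, n, v, e, n)
  "dorvisar" → prefix "dor" already present; 5 new (v, i, s, a, r)
  "dormor" → prefix "dorm" already present; 2 new (o, r)
  "dorvi" → prefix "dorvi" already present; 0 new (none)
  "sarlude" → prefix "sar" already present; 4 new (l, u, d, e)
  "ven" → 3 new (v, e, n)
  "sarlu" → prefix "sarlu" already present; 0 new (none)
Total nodes = 5 + 5 + 10 + 4 + 8 + 5 + 2 + 0 + 4 + 3 + 0 = 46

46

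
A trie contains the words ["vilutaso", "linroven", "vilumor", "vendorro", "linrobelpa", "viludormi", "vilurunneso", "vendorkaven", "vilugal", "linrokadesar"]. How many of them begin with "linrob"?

Filter for entries beginning with "linrob":
Matches: "linrobelpa"
Count: 1

1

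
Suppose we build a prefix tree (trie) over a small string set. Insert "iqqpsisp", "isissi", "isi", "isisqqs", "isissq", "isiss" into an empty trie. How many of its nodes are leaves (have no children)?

A leaf is a node with no children — equivalently, the end of a word that is not a proper prefix of any other stored word.
Those words: "iqqpsisp", "isisqqs", "isissi", "isissq"
Leaf count: 4

4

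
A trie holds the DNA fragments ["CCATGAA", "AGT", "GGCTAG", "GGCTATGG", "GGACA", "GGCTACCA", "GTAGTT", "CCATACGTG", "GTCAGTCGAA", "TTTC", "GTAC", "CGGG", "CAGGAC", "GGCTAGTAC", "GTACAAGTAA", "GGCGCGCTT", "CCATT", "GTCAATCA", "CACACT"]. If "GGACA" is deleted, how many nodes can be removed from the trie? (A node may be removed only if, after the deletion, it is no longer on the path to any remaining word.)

A node on "GGACA"'s path can go only if nothing else ends at it or branches off below it.
The suffix "ACA" (3 nodes) is used only by "GGACA"; the node for "GG" still has the child "C", so pruning stops there.
Nodes removed: 3

3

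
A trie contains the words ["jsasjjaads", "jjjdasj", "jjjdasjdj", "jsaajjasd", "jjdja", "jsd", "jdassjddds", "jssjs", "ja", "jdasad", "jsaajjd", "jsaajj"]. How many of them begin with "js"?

6

Filter for entries beginning with "js":
Words under "js": jsaajj, jsaajjasd, jsaajjd, jsasjjaads, jsd, jssjs
Count: 6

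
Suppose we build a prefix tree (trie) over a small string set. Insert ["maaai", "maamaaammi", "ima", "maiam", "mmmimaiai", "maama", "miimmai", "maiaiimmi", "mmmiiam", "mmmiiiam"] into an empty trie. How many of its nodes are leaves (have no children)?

Leaves are exactly the stored words that no other stored word extends.
Those words: "ima", "maaai", "maamaaammi", "maiaiimmi", "maiam", "miimmai", "mmmiiam", "mmmiiiam", "mmmimaiai"
Leaf count: 9

9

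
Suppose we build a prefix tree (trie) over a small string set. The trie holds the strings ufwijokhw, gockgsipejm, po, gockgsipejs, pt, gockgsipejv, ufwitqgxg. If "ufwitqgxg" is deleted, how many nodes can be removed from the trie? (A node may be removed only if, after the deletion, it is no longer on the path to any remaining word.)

5

After clearing the end-marker at "ufwitqgxg", prune upward until reaching a node still needed by another word.
The suffix "tqgxg" (5 nodes) is used only by "ufwitqgxg"; the node for "ufwi" still has the child "j", so pruning stops there.
Nodes removed: 5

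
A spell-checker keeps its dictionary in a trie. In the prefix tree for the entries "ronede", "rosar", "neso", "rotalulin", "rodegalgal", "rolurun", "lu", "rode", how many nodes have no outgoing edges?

Leaves are exactly the stored words that no other stored word extends.
Those words: "lu", "neso", "rodegalgal", "rolurun", "ronede", "rosar", "rotalulin"
Leaf count: 7

7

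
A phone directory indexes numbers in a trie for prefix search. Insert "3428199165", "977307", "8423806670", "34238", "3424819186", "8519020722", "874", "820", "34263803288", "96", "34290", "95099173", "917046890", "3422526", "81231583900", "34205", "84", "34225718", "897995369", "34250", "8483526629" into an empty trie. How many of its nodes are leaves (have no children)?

A leaf is a node with no children — equivalently, the end of a word that is not a proper prefix of any other stored word.
Those words: "34205", "3422526", "34225718", "34238", "3424819186", "34250", "34263803288", "3428199165", "34290", "81231583900", "820", "8423806670", "8483526629", "8519020722", "874", "897995369", "917046890", "95099173", "96", "977307"
Leaf count: 20

20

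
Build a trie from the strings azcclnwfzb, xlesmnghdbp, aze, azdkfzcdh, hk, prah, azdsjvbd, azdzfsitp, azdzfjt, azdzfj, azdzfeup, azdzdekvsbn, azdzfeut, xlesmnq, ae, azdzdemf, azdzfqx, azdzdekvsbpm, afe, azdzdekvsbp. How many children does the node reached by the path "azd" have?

3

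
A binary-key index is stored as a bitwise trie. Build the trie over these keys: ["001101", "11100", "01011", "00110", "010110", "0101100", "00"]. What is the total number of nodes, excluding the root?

17

For each word, the new-node count is its length minus the longest prefix already in the trie:
  "001101" → 6 new (0, 0, 1, 1, 0, 1)
  "11100" → 5 new (1, 1, 1, 0, 0)
  "01011" → prefix "0" already present; 4 new (1, 0, 1, 1)
  "00110" → prefix "00110" already present; 0 new (none)
  "010110" → prefix "01011" already present; 1 new (0)
  "0101100" → prefix "010110" already present; 1 new (0)
  "00" → prefix "00" already present; 0 new (none)
Total nodes = 6 + 5 + 4 + 0 + 1 + 1 + 0 = 17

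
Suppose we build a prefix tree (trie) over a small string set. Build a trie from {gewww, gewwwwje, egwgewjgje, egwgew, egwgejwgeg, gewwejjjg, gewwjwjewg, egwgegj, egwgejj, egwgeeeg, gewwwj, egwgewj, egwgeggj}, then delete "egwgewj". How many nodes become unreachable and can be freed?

Walk "egwgewj" from the leaf back toward the root, removing each node that no remaining word uses.
Every node on "egwgewj" is still needed (e.g. by "egwgewjgje"), so nothing is freed.
Nodes removed: 0

0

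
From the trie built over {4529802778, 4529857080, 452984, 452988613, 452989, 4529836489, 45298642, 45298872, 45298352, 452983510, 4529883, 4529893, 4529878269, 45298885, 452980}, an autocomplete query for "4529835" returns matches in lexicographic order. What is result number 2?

Words with prefix "4529835", in lexicographic order: "452983510", "45298352"
Position 2: 45298352

45298352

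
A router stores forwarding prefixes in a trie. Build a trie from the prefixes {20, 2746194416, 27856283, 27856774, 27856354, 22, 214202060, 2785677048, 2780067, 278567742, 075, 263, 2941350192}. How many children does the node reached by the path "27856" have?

The children of the "27856" node are the distinct next characters among strings starting with "27856".
Distinct next characters after "27856": 2, 3, 7.
That node has 3 child edges.

3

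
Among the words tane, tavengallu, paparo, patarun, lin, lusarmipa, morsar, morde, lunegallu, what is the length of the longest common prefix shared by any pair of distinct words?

Look for the deepest trie node that still has at least two words in its subtree.
"morde" and "morsar" agree on "mor" (3 characters) before diverging; nothing deeper is shared.
Longest shared-prefix length: 3

3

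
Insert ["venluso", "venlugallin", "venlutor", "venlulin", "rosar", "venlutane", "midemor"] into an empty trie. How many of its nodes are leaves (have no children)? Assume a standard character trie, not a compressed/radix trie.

A leaf is a node with no children — equivalently, the end of a word that is not a proper prefix of any other stored word.
Those words: "midemor", "rosar", "venlugallin", "venlulin", "venluso", "venlutane", "venlutor"
Leaf count: 7

7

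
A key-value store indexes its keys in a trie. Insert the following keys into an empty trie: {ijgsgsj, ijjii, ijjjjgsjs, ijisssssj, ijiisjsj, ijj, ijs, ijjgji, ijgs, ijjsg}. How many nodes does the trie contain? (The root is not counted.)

Trace insertions, counting only characters that open a new branch:
  "ijgsgsj" → 7 new (i, j, g, s, g, s, j)
  "ijjii" → prefix "ij" already present; 3 new (j, i, i)
  "ijjjjgsjs" → prefix "ijj" already present; 6 new (j, j, g, s, j, s)
  "ijisssssj" → prefix "ij" already present; 7 new (i, s, s, s, s, s, j)
  "ijiisjsj" → prefix "iji" already present; 5 new (i, s, j, s, j)
  "ijj" → prefix "ijj" already present; 0 new (none)
  "ijs" → prefix "ij" already present; 1 new (s)
  "ijjgji" → prefix "ijj" already present; 3 new (g, j, i)
  "ijgs" → prefix "ijgs" already present; 0 new (none)
  "ijjsg" → prefix "ijj" already present; 2 new (s, g)
Total nodes = 7 + 3 + 6 + 7 + 5 + 0 + 1 + 3 + 0 + 2 = 34

34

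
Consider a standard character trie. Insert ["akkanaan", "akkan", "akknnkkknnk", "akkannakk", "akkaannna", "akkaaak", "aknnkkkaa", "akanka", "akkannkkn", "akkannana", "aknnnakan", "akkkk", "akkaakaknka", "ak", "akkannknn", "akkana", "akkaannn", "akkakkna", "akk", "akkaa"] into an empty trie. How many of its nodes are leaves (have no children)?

14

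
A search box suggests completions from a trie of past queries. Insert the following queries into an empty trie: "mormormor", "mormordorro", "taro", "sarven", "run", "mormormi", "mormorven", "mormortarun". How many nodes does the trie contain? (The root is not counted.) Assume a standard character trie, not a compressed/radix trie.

36

Count nodes per top-level branch (shared prefixes stored once):
  'm'-branch (mormordorro, mormormi, mormormor, mormortarun, mormorven): 23 nodes
  'r'-branch (run): 3 nodes
  's'-branch (sarven): 6 nodes
  't'-branch (taro): 4 nodes
Sum: 36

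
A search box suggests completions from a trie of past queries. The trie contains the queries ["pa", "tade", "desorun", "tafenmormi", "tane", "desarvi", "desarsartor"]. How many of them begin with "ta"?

Traverse to the node for "ta", then collect every word in that subtree.
Matches: "tade", "tafenmormi", "tane"
Count: 3

3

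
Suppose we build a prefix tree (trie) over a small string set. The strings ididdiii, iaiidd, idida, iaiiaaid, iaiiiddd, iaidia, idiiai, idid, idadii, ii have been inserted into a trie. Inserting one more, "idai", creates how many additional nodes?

1

Walking "idai" from the root, the first 3 characters ("ida") follow existing edges; "i" is the first miss.
So 4 − 3 = 1 new nodes.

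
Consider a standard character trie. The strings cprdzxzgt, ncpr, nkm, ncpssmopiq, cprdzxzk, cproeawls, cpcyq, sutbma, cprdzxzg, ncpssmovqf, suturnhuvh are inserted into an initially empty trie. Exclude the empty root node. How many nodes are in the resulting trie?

48

For each word, the new-node count is its length minus the longest prefix already in the trie:
  "cprdzxzgt" → 9 new (c, p, r, d, z, x, z, g, t)
  "ncpr" → 4 new (n, c, p, r)
  "nkm" → prefix "n" already present; 2 new (k, m)
  "ncpssmopiq" → prefix "ncp" already present; 7 new (s, s, m, o, p, i, q)
  "cprdzxzk" → prefix "cprdzxz" already present; 1 new (k)
  "cproeawls" → prefix "cpr" already present; 6 new (o, e, a, w, l, s)
  "cpcyq" → prefix "cp" already present; 3 new (c, y, q)
  "sutbma" → 6 new (s, u, t, b, m, a)
  "cprdzxzg" → prefix "cprdzxzg" already present; 0 new (none)
  "ncpssmovqf" → prefix "ncpssmo" already present; 3 new (v, q, f)
  "suturnhuvh" → prefix "sut" already present; 7 new (u, r, n, h, u, v, h)
Total nodes = 9 + 4 + 2 + 7 + 1 + 6 + 3 + 6 + 0 + 3 + 7 = 48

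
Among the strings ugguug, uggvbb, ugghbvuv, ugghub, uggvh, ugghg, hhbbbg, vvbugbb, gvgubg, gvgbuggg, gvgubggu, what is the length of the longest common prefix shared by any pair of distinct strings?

Equivalently: take the maximum, over all pairs, of their longest common prefix length.
"gvgubg" and "gvgubggu" agree on "gvgubg" (6 characters) before diverging; nothing deeper is shared.
Longest shared-prefix length: 6

6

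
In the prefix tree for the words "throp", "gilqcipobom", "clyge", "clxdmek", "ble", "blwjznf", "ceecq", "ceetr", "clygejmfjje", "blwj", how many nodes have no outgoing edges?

8

A leaf is a node with no children — equivalently, the end of a word that is not a proper prefix of any other stored word.
Those words: "ble", "blwjznf", "ceecq", "ceetr", "clxdmek", "clygejmfjje", "gilqcipobom", "throp"
Leaf count: 8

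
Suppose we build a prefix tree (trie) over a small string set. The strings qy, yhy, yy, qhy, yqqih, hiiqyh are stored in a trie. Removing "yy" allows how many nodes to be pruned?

1

Walk "yy" from the leaf back toward the root, removing each node that no remaining word uses.
The suffix "y" (1 node) is used only by "yy"; the node for "y" still has the child "h", so pruning stops there.
Nodes removed: 1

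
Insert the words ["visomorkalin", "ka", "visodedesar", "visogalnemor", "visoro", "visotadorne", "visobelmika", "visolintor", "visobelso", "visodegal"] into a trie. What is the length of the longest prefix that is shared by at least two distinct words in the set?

7

Look for the deepest trie node that still has at least two words in its subtree.
"visobelmika" and "visobelso" agree on "visobel" (7 characters) before diverging; nothing deeper is shared.
Longest shared-prefix length: 7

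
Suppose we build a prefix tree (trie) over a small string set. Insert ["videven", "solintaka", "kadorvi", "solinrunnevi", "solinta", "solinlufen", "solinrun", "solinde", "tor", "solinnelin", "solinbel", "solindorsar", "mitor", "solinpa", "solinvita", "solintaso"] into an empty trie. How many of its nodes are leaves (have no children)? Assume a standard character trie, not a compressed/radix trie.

A leaf is a node with no children — equivalently, the end of a word that is not a proper prefix of any other stored word.
Those words: "kadorvi", "mitor", "solinbel", "solinde", "solindorsar", "solinlufen", "solinnelin", "solinpa", "solinrunnevi", "solintaka", "solintaso", "solinvita", "tor", "videven"
Leaf count: 14

14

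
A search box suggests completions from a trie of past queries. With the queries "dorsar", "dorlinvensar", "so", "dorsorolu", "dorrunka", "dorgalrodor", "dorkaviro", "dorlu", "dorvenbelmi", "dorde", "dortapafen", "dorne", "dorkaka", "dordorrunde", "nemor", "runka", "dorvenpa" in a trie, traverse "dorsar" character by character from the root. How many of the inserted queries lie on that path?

1

Walk "dorsar" from the root; an end-of-word marker is hit whenever a stored word is a prefix of "dorsar".
Prefixes of the query that are stored words: "dorsar"
Count: 1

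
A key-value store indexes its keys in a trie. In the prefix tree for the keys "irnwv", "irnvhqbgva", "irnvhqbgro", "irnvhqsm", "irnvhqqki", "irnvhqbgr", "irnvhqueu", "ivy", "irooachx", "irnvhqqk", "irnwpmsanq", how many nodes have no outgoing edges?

9

Leaves are exactly the stored words that no other stored word extends.
Those words: "irnvhqbgro", "irnvhqbgva", "irnvhqqki", "irnvhqsm", "irnvhqueu", "irnwpmsanq", "irnwv", "irooachx", "ivy"
Leaf count: 9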